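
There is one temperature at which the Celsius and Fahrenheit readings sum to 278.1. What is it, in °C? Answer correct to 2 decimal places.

87.89°C

Let C be the Celsius reading. The Fahrenheit reading is F = 1.8·C + 32.
Require C + F = 278.1: (2.8)·C + 32 = 278.1.
C = (278.1 - 32) / (2.8) = 87.89.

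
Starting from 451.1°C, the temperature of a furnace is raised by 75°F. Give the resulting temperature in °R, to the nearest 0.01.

1378.65°R

The 75°F change is an interval, so only the factor 5/9 applies: +75 × 5/9 = +41.6667°C.
Final Celsius temperature: 451.1000 + 41.6667 = 492.7667°C.
In Rankine: 492.7667 × 1.8 + 491.67 = 1378.65°R.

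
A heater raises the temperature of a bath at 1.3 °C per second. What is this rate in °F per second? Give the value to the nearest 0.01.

The quantity depends on a temperature interval, so only the ratio of degree sizes applies; the offset between the scales is irrelevant.
A change of 1°C is a change of 1.8°F, so 1.3 × 1.8 = 2.34.

2.34 °F/second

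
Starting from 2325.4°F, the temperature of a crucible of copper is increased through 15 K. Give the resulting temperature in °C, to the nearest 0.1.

Initial temperature in Celsius: (2325.4 - 32) × 5/9 = 1274.1111°C.
The 15 K change is an interval; Kelvin and Celsius degrees are the same size, so ΔC = +15°C.
Final Celsius temperature: 1274.1111 + 15.0000 = 1289.1111°C.

1289.1°C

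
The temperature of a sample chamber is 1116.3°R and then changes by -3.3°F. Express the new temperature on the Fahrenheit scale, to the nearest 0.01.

653.33°F

Initial temperature in Celsius: (1116.3 - 491.67) × 5/9 = 347.0167°C.
The 3.3°F change is an interval, so only the factor 5/9 applies: -3.3 × 5/9 = -1.8333°C.
Final Celsius temperature: 347.0167 - 1.8333 = 345.1833°C.
In Fahrenheit: 345.1833 × 1.8 + 32 = 653.33°F.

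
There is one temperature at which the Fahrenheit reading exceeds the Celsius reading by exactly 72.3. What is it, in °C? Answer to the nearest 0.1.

Let C be the Celsius reading. The Fahrenheit reading is F = 1.8·C + 32.
Require F - C = 72.3: (0.8)·C + 32 = 72.3.
C = (72.3 - 32) / (0.8) = 50.4.

50.4°C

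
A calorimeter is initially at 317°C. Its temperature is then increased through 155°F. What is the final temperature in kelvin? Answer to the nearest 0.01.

676.26 K

The 155°F change is an interval, so only the factor 5/9 applies: +155 × 5/9 = +86.1111°C.
Final Celsius temperature: 317.0000 + 86.1111 = 403.1111°C.
In kelvin: 403.1111 + 273.15 = 676.26 K.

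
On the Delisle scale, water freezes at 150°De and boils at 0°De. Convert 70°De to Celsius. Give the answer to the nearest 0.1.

53.3°C

Linear interpolation between the fixed points: C = (70 - 150) × 100 / (0 - 150) = 53.3333°C.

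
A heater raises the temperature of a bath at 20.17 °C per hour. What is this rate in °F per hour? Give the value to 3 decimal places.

Since only a temperature interval is involved, the additive offset between the scales drops out.
A change of 1°C is a change of 1.8°F, so 20.17 × 1.8 = 36.306.

36.306 °F/hour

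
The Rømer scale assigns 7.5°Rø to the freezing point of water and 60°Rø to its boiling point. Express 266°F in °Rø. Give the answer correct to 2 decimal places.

75.75°Rø

First in Celsius: (266 - 32) × 5/9 = 130.0000°C.
Linearly onto the Rømer scale: 7.5 + (130.0000 / 100) × (60 - 7.5) = 75.75°Rø.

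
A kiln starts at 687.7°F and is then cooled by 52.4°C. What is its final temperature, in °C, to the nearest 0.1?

311.9°C

Initial temperature in Celsius: (687.7 - 32) × 5/9 = 364.2778°C.
Final Celsius temperature: 364.2778 - 52.4000 = 311.8778°C.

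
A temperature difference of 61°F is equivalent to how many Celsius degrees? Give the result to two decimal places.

33.89°C

For a temperature interval the offset drops out; only the factor 5/9 applies.
61 × 5/9 = 33.89.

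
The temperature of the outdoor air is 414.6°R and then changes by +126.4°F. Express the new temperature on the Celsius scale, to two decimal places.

Initial temperature in Celsius: (414.6 - 491.67) × 5/9 = -42.8167°C.
The 126.4°F change is an interval, so only the factor 5/9 applies: +126.4 × 5/9 = +70.2222°C.
Final Celsius temperature: -42.8167 + 70.2222 = 27.4056°C.

27.41°C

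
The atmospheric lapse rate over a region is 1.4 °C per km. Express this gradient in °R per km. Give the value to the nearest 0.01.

Since only a temperature interval is involved, the additive offset between the scales drops out.
A change of 1°C is a change of 1.8°R, so 1.4 × 1.8 = 2.52.

2.52 °R/km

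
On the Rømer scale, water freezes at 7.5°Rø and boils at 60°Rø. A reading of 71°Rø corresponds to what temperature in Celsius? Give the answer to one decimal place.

Linear interpolation between the fixed points: C = (71 - 7.5) × 100 / (60 - 7.5) = 120.9524°C.

121.0°C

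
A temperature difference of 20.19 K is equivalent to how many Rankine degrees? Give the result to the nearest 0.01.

Only the scale ratio 1.8 matters for a change in temperature.
20.19 × 1.8 = 36.34.

36.34°R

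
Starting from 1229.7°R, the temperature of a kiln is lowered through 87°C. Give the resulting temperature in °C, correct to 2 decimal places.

323.02°C

Initial temperature in Celsius: (1229.7 - 491.67) × 5/9 = 410.0167°C.
Final Celsius temperature: 410.0167 - 87.0000 = 323.0167°C.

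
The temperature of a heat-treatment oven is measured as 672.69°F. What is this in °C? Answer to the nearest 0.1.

In Celsius: (672.69 - 32) × 5/9 = 355.9389°C.

355.9°C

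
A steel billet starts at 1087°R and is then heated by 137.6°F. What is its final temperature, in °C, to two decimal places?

Initial temperature in Celsius: (1087 - 491.67) × 5/9 = 330.7389°C.
The 137.6°F change is an interval, so only the factor 5/9 applies: +137.6 × 5/9 = +76.4444°C.
Final Celsius temperature: 330.7389 + 76.4444 = 407.1833°C.

407.18°C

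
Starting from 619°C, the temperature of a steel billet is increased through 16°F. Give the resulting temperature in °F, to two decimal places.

1162.20°F

The 16°F change is an interval, so only the factor 5/9 applies: +16 × 5/9 = +8.8889°C.
Final Celsius temperature: 619.0000 + 8.8889 = 627.8889°C.
In Fahrenheit: 627.8889 × 1.8 + 32 = 1162.20°F.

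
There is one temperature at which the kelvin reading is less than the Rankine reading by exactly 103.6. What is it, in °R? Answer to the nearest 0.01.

233.10°R

Let R be the Rankine reading. The kelvin reading is K = 5/9·R.
Require K - R = -103.6: (-4/9)·R = -103.6.
R = (-103.6) / (-4/9) = 233.10.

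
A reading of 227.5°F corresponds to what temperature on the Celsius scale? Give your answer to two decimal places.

In Celsius: (227.5 - 32) × 5/9 = 108.6111°C.

108.61°C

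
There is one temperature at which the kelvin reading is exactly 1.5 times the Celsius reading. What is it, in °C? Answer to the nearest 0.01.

546.30°C

Let C be the Celsius reading. The kelvin reading is K = 1·C + 273.15.
Require K = 1.5·C: 1·C + 273.15 = 1.5·C.
(-0.5)·C = -273.15  ⇒  C = 546.30.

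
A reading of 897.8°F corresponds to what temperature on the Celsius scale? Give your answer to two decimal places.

481.00°C

In Celsius: (897.8 - 32) × 5/9 = 481.0000°C.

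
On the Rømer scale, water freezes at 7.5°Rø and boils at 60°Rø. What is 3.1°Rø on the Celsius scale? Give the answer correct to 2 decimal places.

Linear interpolation between the fixed points: C = (3.1 - 7.5) × 100 / (60 - 7.5) = -8.3810°C.

-8.38°C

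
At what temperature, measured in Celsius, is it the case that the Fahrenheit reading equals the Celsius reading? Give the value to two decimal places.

-40.00°C

Let C be the Celsius reading. The Fahrenheit reading is F = 1.8·C + 32.
Set F = C: 1.8·C + 32 = C.
(0.8)·C = -32  ⇒  C = -40.00.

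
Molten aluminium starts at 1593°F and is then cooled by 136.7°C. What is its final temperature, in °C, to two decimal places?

Initial temperature in Celsius: (1593 - 32) × 5/9 = 867.2222°C.
Final Celsius temperature: 867.2222 - 136.7000 = 730.5222°C.

730.52°C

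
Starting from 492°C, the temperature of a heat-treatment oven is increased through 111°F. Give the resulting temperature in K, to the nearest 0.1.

826.8 K

The 111°F change is an interval, so only the factor 5/9 applies: +111 × 5/9 = +61.6667°C.
Final Celsius temperature: 492.0000 + 61.6667 = 553.6667°C.
In kelvin: 553.6667 + 273.15 = 826.8 K.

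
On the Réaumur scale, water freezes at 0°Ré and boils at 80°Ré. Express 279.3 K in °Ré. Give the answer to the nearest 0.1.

First in Celsius: 279.3 - 273.15 = 6.1500°C.
Linearly onto the Réaumur scale: 0 + (6.1500 / 100) × (80 - 0) = 4.9°Ré.

4.9°Ré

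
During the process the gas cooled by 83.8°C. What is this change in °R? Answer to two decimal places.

150.84°R

An interval of 1°C corresponds to 1.8°R.
83.8 × 1.8 = 150.84.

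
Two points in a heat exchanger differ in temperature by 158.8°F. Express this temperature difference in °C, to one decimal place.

An interval of 1°F corresponds to 5/9°C.
158.8 × 5/9 = 88.2.

88.2°C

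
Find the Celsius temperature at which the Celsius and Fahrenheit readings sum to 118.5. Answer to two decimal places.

Let C be the Celsius reading. The Fahrenheit reading is F = 1.8·C + 32.
Require C + F = 118.5: (2.8)·C + 32 = 118.5.
C = (118.5 - 32) / (2.8) = 30.89.

30.89°C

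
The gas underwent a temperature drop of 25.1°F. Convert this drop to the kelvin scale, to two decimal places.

13.94 K

For a temperature interval the offset drops out; only the factor 5/9 applies.
25.1 × 5/9 = 13.94.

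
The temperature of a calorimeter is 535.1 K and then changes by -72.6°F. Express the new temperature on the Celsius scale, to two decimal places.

Initial temperature in Celsius: 535.1 - 273.15 = 261.9500°C.
The 72.6°F change is an interval, so only the factor 5/9 applies: -72.6 × 5/9 = -40.3333°C.
Final Celsius temperature: 261.9500 - 40.3333 = 221.6167°C.

221.62°C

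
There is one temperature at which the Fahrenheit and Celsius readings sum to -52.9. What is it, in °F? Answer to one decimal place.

-22.6°F

Let F be the Fahrenheit reading. The Celsius reading is C = 5/9·F - 17.7778.
Require F + C = -52.9: (14/9)·F - 17.7778 = -52.9.
F = (-52.9 + 17.7778) / (14/9) = -22.6.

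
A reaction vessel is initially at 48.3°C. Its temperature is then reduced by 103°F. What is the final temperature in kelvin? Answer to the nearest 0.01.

The 103°F change is an interval, so only the factor 5/9 applies: -103 × 5/9 = -57.2222°C.
Final Celsius temperature: 48.3000 - 57.2222 = -8.9222°C.
In kelvin: -8.9222 + 273.15 = 264.23 K.

264.23 K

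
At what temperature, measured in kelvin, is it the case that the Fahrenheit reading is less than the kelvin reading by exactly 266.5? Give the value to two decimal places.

241.46 K

Let K be the kelvin reading. The Fahrenheit reading is F = 1.8·K - 459.67.
Require F - K = -266.5: (0.8)·K - 459.67 = -266.5.
K = (-266.5 + 459.67) / (0.8) = 241.46.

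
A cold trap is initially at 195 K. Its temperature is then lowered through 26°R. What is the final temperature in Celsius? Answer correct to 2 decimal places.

-92.59°C

Initial temperature in Celsius: 195 - 273.15 = -78.1500°C.
The 26°R change is an interval, so only the factor 5/9 applies: -26 × 5/9 = -14.4444°C.
Final Celsius temperature: -78.1500 - 14.4444 = -92.5944°C.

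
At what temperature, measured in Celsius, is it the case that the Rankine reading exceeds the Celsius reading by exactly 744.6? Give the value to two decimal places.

Let C be the Celsius reading. The Rankine reading is R = 1.8·C + 491.67.
Require R - C = 744.6: (0.8)·C + 491.67 = 744.6.
C = (744.6 - 491.67) / (0.8) = 316.16.

316.16°C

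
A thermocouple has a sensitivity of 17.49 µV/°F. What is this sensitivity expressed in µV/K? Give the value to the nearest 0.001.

The quantity depends on a temperature interval, so only the ratio of degree sizes applies; the offset between the scales is irrelevant.
A change of 1 K is a change of 1.8°F, so per K the value is 17.49 × 1.8 = 31.482.

31.482 µV/K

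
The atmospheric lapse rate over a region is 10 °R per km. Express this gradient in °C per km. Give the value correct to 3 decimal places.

5.556 °C/km

Since only a temperature interval is involved, the additive offset between the scales drops out.
A change of 1°R is a change of 5/9°C, so 10 × 5/9 = 5.556.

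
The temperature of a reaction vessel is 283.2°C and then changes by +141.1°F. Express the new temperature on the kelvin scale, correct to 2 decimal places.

634.74 K

The 141.1°F change is an interval, so only the factor 5/9 applies: +141.1 × 5/9 = +78.3889°C.
Final Celsius temperature: 283.2000 + 78.3889 = 361.5889°C.
In kelvin: 361.5889 + 273.15 = 634.74 K.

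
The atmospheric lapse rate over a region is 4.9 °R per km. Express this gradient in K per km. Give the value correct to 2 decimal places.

The quantity depends on a temperature interval, so only the ratio of degree sizes applies; the offset between the scales is irrelevant.
A change of 1°R is a change of 5/9 K, so 4.9 × 5/9 = 2.72.

2.72 K/km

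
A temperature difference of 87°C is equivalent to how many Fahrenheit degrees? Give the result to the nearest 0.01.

156.60°F

An interval of 1°C corresponds to 1.8°F.
87 × 1.8 = 156.60.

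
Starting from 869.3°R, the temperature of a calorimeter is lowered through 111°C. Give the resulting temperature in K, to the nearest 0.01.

371.94 K

Initial temperature in Celsius: (869.3 - 491.67) × 5/9 = 209.7944°C.
Final Celsius temperature: 209.7944 - 111.0000 = 98.7944°C.
In kelvin: 98.7944 + 273.15 = 371.94 K.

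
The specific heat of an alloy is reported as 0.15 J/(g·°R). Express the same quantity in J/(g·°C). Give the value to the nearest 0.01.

0.27 J/(g·°C)

Since only a temperature interval is involved, the additive offset between the scales drops out.
A change of 1°C is a change of 1.8°R, so per °C the value is 0.15 × 1.8 = 0.27.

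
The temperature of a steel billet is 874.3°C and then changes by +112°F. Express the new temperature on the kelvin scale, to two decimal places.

1209.67 K

The 112°F change is an interval, so only the factor 5/9 applies: +112 × 5/9 = +62.2222°C.
Final Celsius temperature: 874.3000 + 62.2222 = 936.5222°C.
In kelvin: 936.5222 + 273.15 = 1209.67 K.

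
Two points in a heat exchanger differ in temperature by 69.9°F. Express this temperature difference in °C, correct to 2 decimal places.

38.83°C

An interval of 1°F corresponds to 5/9°C.
69.9 × 5/9 = 38.83.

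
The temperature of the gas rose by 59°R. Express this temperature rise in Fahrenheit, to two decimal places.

Rankine and Fahrenheit degrees are the same size, so the interval is unchanged: 59.00.

59.00°F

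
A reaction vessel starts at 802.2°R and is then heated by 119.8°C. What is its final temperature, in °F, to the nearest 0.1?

Initial temperature in Celsius: (802.2 - 491.67) × 5/9 = 172.5167°C.
Final Celsius temperature: 172.5167 + 119.8000 = 292.3167°C.
In Fahrenheit: 292.3167 × 1.8 + 32 = 558.2°F.

558.2°F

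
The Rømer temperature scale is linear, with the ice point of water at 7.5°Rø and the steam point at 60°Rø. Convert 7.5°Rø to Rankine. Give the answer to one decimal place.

Linear interpolation between the fixed points: C = (7.5 - 7.5) × 100 / (60 - 7.5) = 0.0000°C.
Then 0.0000 × 1.8 + 491.67 = 491.7°R.

491.7°R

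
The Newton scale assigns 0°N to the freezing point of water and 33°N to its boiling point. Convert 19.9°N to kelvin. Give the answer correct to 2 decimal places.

333.45 K

Linear interpolation between the fixed points: C = (19.9 - 0) × 100 / (33 - 0) = 60.3030°C.
Then 60.3030 + 273.15 = 333.45 K.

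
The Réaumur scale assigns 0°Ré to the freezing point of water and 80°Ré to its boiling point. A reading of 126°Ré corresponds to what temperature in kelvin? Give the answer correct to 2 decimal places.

Linear interpolation between the fixed points: C = (126 - 0) × 100 / (80 - 0) = 157.5000°C.
Then 157.5000 + 273.15 = 430.65 K.

430.65 K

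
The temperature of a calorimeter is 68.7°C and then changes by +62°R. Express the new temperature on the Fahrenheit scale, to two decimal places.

217.66°F

The 62°R change is an interval, so only the factor 5/9 applies: +62 × 5/9 = +34.4444°C.
Final Celsius temperature: 68.7000 + 34.4444 = 103.1444°C.
In Fahrenheit: 103.1444 × 1.8 + 32 = 217.66°F.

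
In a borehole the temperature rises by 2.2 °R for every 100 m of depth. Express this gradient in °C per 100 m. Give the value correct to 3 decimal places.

1.222 °C/100 m

Since only a temperature interval is involved, the additive offset between the scales drops out.
A change of 1°R is a change of 5/9°C, so 2.2 × 5/9 = 1.222.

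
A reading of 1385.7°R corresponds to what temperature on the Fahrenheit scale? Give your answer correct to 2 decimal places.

In Celsius: (1385.7 - 491.67) × 5/9 = 496.6833°C.
In Fahrenheit: 496.6833 × 1.8 + 32 = 926.03°F.

926.03°F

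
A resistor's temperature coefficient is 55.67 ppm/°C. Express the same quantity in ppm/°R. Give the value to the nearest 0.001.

The quantity depends on a temperature interval, so only the ratio of degree sizes applies; the offset between the scales is irrelevant.
A change of 1°R is a change of 5/9°C, so per °R the value is 55.67 × 5/9 = 30.928.

30.928 ppm/°R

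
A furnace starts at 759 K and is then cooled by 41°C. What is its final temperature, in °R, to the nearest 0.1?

Initial temperature in Celsius: 759 - 273.15 = 485.8500°C.
Final Celsius temperature: 485.8500 - 41.0000 = 444.8500°C.
In Rankine: 444.8500 × 1.8 + 491.67 = 1292.4°R.

1292.4°R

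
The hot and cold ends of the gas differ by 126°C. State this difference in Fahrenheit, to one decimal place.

226.8°F

An interval of 1°C corresponds to 1.8°F.
126 × 1.8 = 226.8.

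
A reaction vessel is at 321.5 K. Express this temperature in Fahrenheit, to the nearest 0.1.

In Celsius: 321.5 - 273.15 = 48.3500°C.
In Fahrenheit: 48.3500 × 1.8 + 32 = 119.0°F.

119.0°F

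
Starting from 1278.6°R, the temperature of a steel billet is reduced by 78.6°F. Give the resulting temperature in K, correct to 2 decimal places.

666.67 K

Initial temperature in Celsius: (1278.6 - 491.67) × 5/9 = 437.1833°C.
The 78.6°F change is an interval, so only the factor 5/9 applies: -78.6 × 5/9 = -43.6667°C.
Final Celsius temperature: 437.1833 - 43.6667 = 393.5167°C.
In kelvin: 393.5167 + 273.15 = 666.67 K.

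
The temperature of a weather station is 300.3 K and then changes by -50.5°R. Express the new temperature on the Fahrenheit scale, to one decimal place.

Initial temperature in Celsius: 300.3 - 273.15 = 27.1500°C.
The 50.5°R change is an interval, so only the factor 5/9 applies: -50.5 × 5/9 = -28.0556°C.
Final Celsius temperature: 27.1500 - 28.0556 = -0.9056°C.
In Fahrenheit: -0.9056 × 1.8 + 32 = 30.4°F.

30.4°F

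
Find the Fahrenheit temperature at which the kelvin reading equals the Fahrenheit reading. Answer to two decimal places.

574.59°F

Let F be the Fahrenheit reading. The kelvin reading is K = 5/9·F + 255.372.
Set K = F: 5/9·F + 255.372 = F.
(-4/9)·F = -255.372  ⇒  F = 574.59.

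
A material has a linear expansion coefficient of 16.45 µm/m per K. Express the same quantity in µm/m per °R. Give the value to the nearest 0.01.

9.14 µm/m per °R

Since only a temperature interval is involved, the additive offset between the scales drops out.
A change of 1°R is a change of 5/9 K, so per °R the value is 16.45 × 5/9 = 9.14.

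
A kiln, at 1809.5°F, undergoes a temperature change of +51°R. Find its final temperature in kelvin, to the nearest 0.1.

1289.0 K

Initial temperature in Celsius: (1809.5 - 32) × 5/9 = 987.5000°C.
The 51°R change is an interval, so only the factor 5/9 applies: +51 × 5/9 = +28.3333°C.
Final Celsius temperature: 987.5000 + 28.3333 = 1015.8333°C.
In kelvin: 1015.8333 + 273.15 = 1289.0 K.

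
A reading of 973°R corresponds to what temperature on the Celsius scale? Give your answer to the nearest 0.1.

267.4°C

In Celsius: (973 - 491.67) × 5/9 = 267.4056°C.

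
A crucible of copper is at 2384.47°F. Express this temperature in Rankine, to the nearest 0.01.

2844.14°R

In Celsius: (2384.47 - 32) × 5/9 = 1306.9278°C.
In Rankine: 1306.9278 × 1.8 + 491.67 = 2844.14°R.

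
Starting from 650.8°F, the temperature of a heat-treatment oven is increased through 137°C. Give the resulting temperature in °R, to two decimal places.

1357.07°R

Initial temperature in Celsius: (650.8 - 32) × 5/9 = 343.7778°C.
Final Celsius temperature: 343.7778 + 137.0000 = 480.7778°C.
In Rankine: 480.7778 × 1.8 + 491.67 = 1357.07°R.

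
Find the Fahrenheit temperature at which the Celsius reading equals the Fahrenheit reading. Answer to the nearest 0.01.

-40.00°F

Let F be the Fahrenheit reading. The Celsius reading is C = 5/9·F - 17.7778.
Set C = F: 5/9·F - 17.7778 = F.
(-4/9)·F = 17.7778  ⇒  F = -40.00.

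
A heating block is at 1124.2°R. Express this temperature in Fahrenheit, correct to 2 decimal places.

664.53°F

In Celsius: (1124.2 - 491.67) × 5/9 = 351.4056°C.
In Fahrenheit: 351.4056 × 1.8 + 32 = 664.53°F.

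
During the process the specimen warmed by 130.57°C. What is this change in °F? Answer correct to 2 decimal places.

235.03°F

Only the scale ratio 1.8 matters for a change in temperature.
130.57 × 1.8 = 235.03.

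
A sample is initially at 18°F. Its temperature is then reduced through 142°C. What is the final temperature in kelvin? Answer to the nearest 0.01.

123.37 K

Initial temperature in Celsius: (18 - 32) × 5/9 = -7.7778°C.
Final Celsius temperature: -7.7778 - 142.0000 = -149.7778°C.
In kelvin: -149.7778 + 273.15 = 123.37 K.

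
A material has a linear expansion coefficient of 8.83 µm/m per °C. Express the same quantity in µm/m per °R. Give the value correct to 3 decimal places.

4.906 µm/m per °R

The quantity depends on a temperature interval, so only the ratio of degree sizes applies; the offset between the scales is irrelevant.
A change of 1°R is a change of 5/9°C, so per °R the value is 8.83 × 5/9 = 4.906.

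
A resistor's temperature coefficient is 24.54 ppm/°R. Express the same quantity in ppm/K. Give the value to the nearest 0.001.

The quantity depends on a temperature interval, so only the ratio of degree sizes applies; the offset between the scales is irrelevant.
A change of 1 K is a change of 1.8°R, so per K the value is 24.54 × 1.8 = 44.172.

44.172 ppm/K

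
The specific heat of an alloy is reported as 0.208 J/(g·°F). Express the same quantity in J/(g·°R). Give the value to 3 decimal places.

0.208 J/(g·°R)

The quantity depends on a temperature interval, so only the ratio of degree sizes applies; the offset between the scales is irrelevant.
A change of 1°R is a change of 1°F, so per °R the value is 0.208 × 1 = 0.208.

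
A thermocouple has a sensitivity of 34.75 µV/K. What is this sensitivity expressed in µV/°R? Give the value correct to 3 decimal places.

The quantity depends on a temperature interval, so only the ratio of degree sizes applies; the offset between the scales is irrelevant.
A change of 1°R is a change of 5/9 K, so per °R the value is 34.75 × 5/9 = 19.306.

19.306 µV/°R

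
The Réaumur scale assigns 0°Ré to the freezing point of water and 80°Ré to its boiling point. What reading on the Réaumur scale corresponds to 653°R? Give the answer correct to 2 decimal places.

71.70°Ré

First in Celsius: (653 - 491.67) × 5/9 = 89.6278°C.
Linearly onto the Réaumur scale: 0 + (89.6278 / 100) × (80 - 0) = 71.70°Ré.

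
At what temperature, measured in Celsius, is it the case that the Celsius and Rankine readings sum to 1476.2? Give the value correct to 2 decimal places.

Let C be the Celsius reading. The Rankine reading is R = 1.8·C + 491.67.
Require C + R = 1476.2: (2.8)·C + 491.67 = 1476.2.
C = (1476.2 - 491.67) / (2.8) = 351.62.

351.62°C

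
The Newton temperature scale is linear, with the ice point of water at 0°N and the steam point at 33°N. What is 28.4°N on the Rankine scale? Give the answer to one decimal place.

Linear interpolation between the fixed points: C = (28.4 - 0) × 100 / (33 - 0) = 86.0606°C.
Then 86.0606 × 1.8 + 491.67 = 646.6°R.

646.6°R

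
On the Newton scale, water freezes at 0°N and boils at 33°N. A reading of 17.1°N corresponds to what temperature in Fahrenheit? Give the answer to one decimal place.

125.3°F

Linear interpolation between the fixed points: C = (17.1 - 0) × 100 / (33 - 0) = 51.8182°C.
Then 51.8182 × 1.8 + 32 = 125.3°F.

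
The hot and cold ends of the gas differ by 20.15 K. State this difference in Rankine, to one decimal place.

36.3°R

For a temperature interval the offset drops out; only the factor 1.8 applies.
20.15 × 1.8 = 36.3.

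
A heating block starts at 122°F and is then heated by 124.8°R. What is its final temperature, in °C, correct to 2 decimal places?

119.33°C

Initial temperature in Celsius: (122 - 32) × 5/9 = 50.0000°C.
The 124.8°R change is an interval, so only the factor 5/9 applies: +124.8 × 5/9 = +69.3333°C.
Final Celsius temperature: 50.0000 + 69.3333 = 119.3333°C.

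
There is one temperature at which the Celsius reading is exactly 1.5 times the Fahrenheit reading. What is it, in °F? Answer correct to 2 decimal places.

-18.82°F

Let F be the Fahrenheit reading. The Celsius reading is C = 5/9·F - 17.7778.
Require C = 1.5·F: 5/9·F - 17.7778 = 1.5·F.
(-17/18)·F = 17.7778  ⇒  F = -18.82.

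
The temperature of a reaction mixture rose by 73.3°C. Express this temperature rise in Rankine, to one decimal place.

131.9°R

An interval of 1°C corresponds to 1.8°R.
73.3 × 1.8 = 131.9.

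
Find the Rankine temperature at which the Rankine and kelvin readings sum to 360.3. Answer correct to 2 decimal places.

Let R be the Rankine reading. The kelvin reading is K = 5/9·R.
Require R + K = 360.3: (14/9)·R = 360.3.
R = (360.3) / (14/9) = 231.62.

231.62°R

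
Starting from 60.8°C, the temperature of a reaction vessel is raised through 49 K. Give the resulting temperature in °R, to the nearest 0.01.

689.31°R

The 49 K change is an interval; Kelvin and Celsius degrees are the same size, so ΔC = +49°C.
Final Celsius temperature: 60.8000 + 49.0000 = 109.8000°C.
In Rankine: 109.8000 × 1.8 + 491.67 = 689.31°R.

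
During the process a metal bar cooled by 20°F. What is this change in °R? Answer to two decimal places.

Fahrenheit and Rankine degrees are the same size, so the interval is unchanged: 20.00.

20.00°R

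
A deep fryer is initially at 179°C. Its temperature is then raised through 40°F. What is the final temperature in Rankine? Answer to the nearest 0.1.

853.9°R

The 40°F change is an interval, so only the factor 5/9 applies: +40 × 5/9 = +22.2222°C.
Final Celsius temperature: 179.0000 + 22.2222 = 201.2222°C.
In Rankine: 201.2222 × 1.8 + 491.67 = 853.9°R.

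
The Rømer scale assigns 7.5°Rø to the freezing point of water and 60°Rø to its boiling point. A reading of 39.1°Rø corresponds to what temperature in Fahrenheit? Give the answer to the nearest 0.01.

140.34°F

Linear interpolation between the fixed points: C = (39.1 - 7.5) × 100 / (60 - 7.5) = 60.1905°C.
Then 60.1905 × 1.8 + 32 = 140.34°F.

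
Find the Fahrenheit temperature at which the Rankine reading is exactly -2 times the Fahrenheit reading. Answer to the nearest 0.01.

Let F be the Fahrenheit reading. The Rankine reading is R = 1·F + 459.67.
Require R = -2·F: 1·F + 459.67 = -2·F.
(3)·F = -459.67  ⇒  F = -153.22.

-153.22°F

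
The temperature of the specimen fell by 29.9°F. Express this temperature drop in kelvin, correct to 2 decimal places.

16.61 K

Only the scale ratio 5/9 matters for a change in temperature.
29.9 × 5/9 = 16.61.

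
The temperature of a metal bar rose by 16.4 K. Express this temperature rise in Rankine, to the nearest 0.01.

29.52°R

An interval of 1 K corresponds to 1.8°R.
16.4 × 1.8 = 29.52.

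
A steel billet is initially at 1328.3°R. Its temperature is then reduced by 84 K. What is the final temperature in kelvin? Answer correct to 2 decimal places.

Initial temperature in Celsius: (1328.3 - 491.67) × 5/9 = 464.7944°C.
The 84 K change is an interval; Kelvin and Celsius degrees are the same size, so ΔC = -84°C.
Final Celsius temperature: 464.7944 - 84.0000 = 380.7944°C.
In kelvin: 380.7944 + 273.15 = 653.94 K.

653.94 K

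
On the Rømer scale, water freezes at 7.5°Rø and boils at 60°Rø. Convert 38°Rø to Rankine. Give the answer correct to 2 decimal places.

Linear interpolation between the fixed points: C = (38 - 7.5) × 100 / (60 - 7.5) = 58.0952°C.
Then 58.0952 × 1.8 + 491.67 = 596.24°R.

596.24°R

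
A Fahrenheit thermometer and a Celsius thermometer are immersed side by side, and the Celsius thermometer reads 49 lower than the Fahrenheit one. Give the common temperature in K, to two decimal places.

Let x be the Fahrenheit reading; then the Celsius reading is 5/9·x - 17.7778.
(5/9·x - 17.7778) - x = -49  ⇒  (-4/9)·x = -31.2222  ⇒  x = 70.2500°F.
In Celsius: (70.25 - 32) × 5/9 = 21.2500°C.
In kelvin: 21.2500 + 273.15 = 294.40 K.

294.40 K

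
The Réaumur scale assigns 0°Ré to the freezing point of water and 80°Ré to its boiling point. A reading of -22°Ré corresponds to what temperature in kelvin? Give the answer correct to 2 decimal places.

245.65 K

Linear interpolation between the fixed points: C = (-22 - 0) × 100 / (80 - 0) = -27.5000°C.
Then -27.5000 + 273.15 = 245.65 K.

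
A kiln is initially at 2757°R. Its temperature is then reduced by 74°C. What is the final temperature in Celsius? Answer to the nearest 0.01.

Initial temperature in Celsius: (2757 - 491.67) × 5/9 = 1258.5167°C.
Final Celsius temperature: 1258.5167 - 74.0000 = 1184.5167°C.

1184.52°C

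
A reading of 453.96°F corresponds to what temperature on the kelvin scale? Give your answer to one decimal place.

507.6 K

In Celsius: (453.96 - 32) × 5/9 = 234.4222°C.
In kelvin: 234.4222 + 273.15 = 507.6 K.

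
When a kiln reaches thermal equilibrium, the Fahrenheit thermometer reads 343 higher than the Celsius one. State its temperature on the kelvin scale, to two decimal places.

Let x be the Celsius reading; then the Fahrenheit reading is 1.8·x + 32.
(1.8·x + 32) - x = 343  ⇒  (0.8)·x = 311  ⇒  x = 388.7500°C.
In kelvin: 388.7500 + 273.15 = 661.90 K.

661.90 K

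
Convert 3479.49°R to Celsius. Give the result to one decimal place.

In Celsius: (3479.49 - 491.67) × 5/9 = 1659.9000°C.

1659.9°C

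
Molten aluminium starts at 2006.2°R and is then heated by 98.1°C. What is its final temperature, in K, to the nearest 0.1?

1212.7 K

Initial temperature in Celsius: (2006.2 - 491.67) × 5/9 = 841.4056°C.
Final Celsius temperature: 841.4056 + 98.1000 = 939.5056°C.
In kelvin: 939.5056 + 273.15 = 1212.7 K.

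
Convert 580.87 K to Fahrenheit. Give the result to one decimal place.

In Celsius: 580.87 - 273.15 = 307.7200°C.
In Fahrenheit: 307.7200 × 1.8 + 32 = 585.9°F.

585.9°F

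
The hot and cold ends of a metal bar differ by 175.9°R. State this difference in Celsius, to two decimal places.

97.72°C

Only the scale ratio 5/9 matters for a change in temperature.
175.9 × 5/9 = 97.72.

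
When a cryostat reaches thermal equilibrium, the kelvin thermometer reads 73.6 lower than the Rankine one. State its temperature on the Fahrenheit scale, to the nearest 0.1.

Let x be the Rankine reading; then the kelvin reading is 5/9·x.
(5/9·x) - x = -73.6  ⇒  (-4/9)·x = -73.6  ⇒  x = 165.6000°R.
In Celsius: (165.6 - 491.67) × 5/9 = -181.1500°C.
In Fahrenheit: -181.1500 × 1.8 + 32 = -294.1°F.

-294.1°F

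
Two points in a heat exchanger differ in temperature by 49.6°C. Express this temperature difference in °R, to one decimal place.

89.3°R

Only the scale ratio 1.8 matters for a change in temperature.
49.6 × 1.8 = 89.3.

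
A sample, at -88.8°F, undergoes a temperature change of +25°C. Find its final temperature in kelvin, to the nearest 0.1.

231.0 K

Initial temperature in Celsius: (-88.8 - 32) × 5/9 = -67.1111°C.
Final Celsius temperature: -67.1111 + 25.0000 = -42.1111°C.
In kelvin: -42.1111 + 273.15 = 231.0 K.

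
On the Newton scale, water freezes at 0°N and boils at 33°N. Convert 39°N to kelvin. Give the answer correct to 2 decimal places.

391.33 K

Linear interpolation between the fixed points: C = (39 - 0) × 100 / (33 - 0) = 118.1818°C.
Then 118.1818 + 273.15 = 391.33 K.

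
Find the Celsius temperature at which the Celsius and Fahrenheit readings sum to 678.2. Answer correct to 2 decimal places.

230.79°C

Let C be the Celsius reading. The Fahrenheit reading is F = 1.8·C + 32.
Require C + F = 678.2: (2.8)·C + 32 = 678.2.
C = (678.2 - 32) / (2.8) = 230.79.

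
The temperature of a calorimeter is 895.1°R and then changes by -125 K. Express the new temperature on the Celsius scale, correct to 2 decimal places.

Initial temperature in Celsius: (895.1 - 491.67) × 5/9 = 224.1278°C.
The 125 K change is an interval; Kelvin and Celsius degrees are the same size, so ΔC = -125°C.
Final Celsius temperature: 224.1278 - 125.0000 = 99.1278°C.

99.13°C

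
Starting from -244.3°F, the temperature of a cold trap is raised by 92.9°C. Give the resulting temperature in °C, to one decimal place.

-60.6°C

Initial temperature in Celsius: (-244.3 - 32) × 5/9 = -153.5000°C.
Final Celsius temperature: -153.5000 + 92.9000 = -60.6000°C.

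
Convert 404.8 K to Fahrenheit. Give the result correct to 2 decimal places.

268.97°F

In Celsius: 404.8 - 273.15 = 131.6500°C.
In Fahrenheit: 131.6500 × 1.8 + 32 = 268.97°F.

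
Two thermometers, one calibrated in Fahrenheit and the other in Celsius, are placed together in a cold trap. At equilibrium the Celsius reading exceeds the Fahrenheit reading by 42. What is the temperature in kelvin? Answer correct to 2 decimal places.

Let x be the Fahrenheit reading; then the Celsius reading is 5/9·x - 17.7778.
(5/9·x - 17.7778) - x = 42  ⇒  (-4/9)·x = 59.7778  ⇒  x = -134.5000°F.
In Celsius: (-134.5 - 32) × 5/9 = -92.5000°C.
In kelvin: -92.5000 + 273.15 = 180.65 K.

180.65 K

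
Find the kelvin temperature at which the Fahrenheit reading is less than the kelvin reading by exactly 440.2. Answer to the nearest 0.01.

24.34 K

Let K be the kelvin reading. The Fahrenheit reading is F = 1.8·K - 459.67.
Require F - K = -440.2: (0.8)·K - 459.67 = -440.2.
K = (-440.2 + 459.67) / (0.8) = 24.34.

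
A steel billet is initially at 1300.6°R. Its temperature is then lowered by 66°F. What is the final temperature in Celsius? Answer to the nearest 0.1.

Initial temperature in Celsius: (1300.6 - 491.67) × 5/9 = 449.4056°C.
The 66°F change is an interval, so only the factor 5/9 applies: -66 × 5/9 = -36.6667°C.
Final Celsius temperature: 449.4056 - 36.6667 = 412.7389°C.

412.7°C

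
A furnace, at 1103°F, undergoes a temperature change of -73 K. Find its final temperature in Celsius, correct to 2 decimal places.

522.00°C

Initial temperature in Celsius: (1103 - 32) × 5/9 = 595.0000°C.
The 73 K change is an interval; Kelvin and Celsius degrees are the same size, so ΔC = -73°C.
Final Celsius temperature: 595.0000 - 73.0000 = 522.0000°C.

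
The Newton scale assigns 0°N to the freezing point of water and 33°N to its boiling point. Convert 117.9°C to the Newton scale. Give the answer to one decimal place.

Linearly onto the Newton scale: 0 + (117.9000 / 100) × (33 - 0) = 38.9°N.

38.9°N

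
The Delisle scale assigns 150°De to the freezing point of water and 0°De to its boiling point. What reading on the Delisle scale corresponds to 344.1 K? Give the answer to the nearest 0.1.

First in Celsius: 344.1 - 273.15 = 70.9500°C.
Linearly onto the Delisle scale: 150 + (70.9500 / 100) × (0 - 150) = 43.6°De.

43.6°De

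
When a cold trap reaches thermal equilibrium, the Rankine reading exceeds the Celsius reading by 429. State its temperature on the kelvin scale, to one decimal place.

194.8 K

Let x be the Rankine reading; then the Celsius reading is 5/9·x - 273.15.
(5/9·x - 273.15) - x = -429  ⇒  (-4/9)·x = -155.85  ⇒  x = 350.6625°R.
In Celsius: (350.6625 - 491.67) × 5/9 = -78.3375°C.
In kelvin: -78.3375 + 273.15 = 194.8 K.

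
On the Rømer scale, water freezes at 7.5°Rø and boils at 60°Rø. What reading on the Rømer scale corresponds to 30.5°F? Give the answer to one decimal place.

7.1°Rø

First in Celsius: (30.5 - 32) × 5/9 = -0.8333°C.
Linearly onto the Rømer scale: 7.5 + (-0.8333 / 100) × (60 - 7.5) = 7.1°Rø.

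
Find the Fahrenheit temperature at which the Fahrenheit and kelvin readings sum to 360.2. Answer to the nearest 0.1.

Let F be the Fahrenheit reading. The kelvin reading is K = 5/9·F + 255.372.
Require F + K = 360.2: (14/9)·F + 255.372 = 360.2.
F = (360.2 - 255.372) / (14/9) = 67.4.

67.4°F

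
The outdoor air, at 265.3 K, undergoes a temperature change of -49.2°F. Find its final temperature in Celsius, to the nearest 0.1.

-35.2°C

Initial temperature in Celsius: 265.3 - 273.15 = -7.8500°C.
The 49.2°F change is an interval, so only the factor 5/9 applies: -49.2 × 5/9 = -27.3333°C.
Final Celsius temperature: -7.8500 - 27.3333 = -35.1833°C.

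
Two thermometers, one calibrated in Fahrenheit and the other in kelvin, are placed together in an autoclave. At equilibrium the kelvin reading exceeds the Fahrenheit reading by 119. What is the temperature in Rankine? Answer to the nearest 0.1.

Let x be the Fahrenheit reading; then the kelvin reading is 5/9·x + 255.372.
(5/9·x + 255.372) - x = 119  ⇒  (-4/9)·x = -136.372  ⇒  x = 306.8375°F.
In Celsius: (306.8375 - 32) × 5/9 = 152.6875°C.
In Rankine: 152.6875 × 1.8 + 491.67 = 766.5°R.

766.5°R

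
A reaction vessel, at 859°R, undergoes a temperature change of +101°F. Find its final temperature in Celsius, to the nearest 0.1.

Initial temperature in Celsius: (859 - 491.67) × 5/9 = 204.0722°C.
The 101°F change is an interval, so only the factor 5/9 applies: +101 × 5/9 = +56.1111°C.
Final Celsius temperature: 204.0722 + 56.1111 = 260.1833°C.

260.2°C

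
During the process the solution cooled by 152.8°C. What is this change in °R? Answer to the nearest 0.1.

Only the scale ratio 1.8 matters for a change in temperature.
152.8 × 1.8 = 275.0.

275.0°R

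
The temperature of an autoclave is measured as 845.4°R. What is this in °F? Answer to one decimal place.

385.7°F

In Celsius: (845.4 - 491.67) × 5/9 = 196.5167°C.
In Fahrenheit: 196.5167 × 1.8 + 32 = 385.7°F.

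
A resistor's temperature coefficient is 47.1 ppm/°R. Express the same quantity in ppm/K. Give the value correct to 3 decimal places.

The quantity depends on a temperature interval, so only the ratio of degree sizes applies; the offset between the scales is irrelevant.
A change of 1 K is a change of 1.8°R, so per K the value is 47.1 × 1.8 = 84.780.

84.780 ppm/K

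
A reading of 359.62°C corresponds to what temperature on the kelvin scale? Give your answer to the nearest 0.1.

632.8 K

In kelvin: 359.6200 + 273.15 = 632.8 K.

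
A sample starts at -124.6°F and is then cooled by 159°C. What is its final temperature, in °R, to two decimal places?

48.87°R

Initial temperature in Celsius: (-124.6 - 32) × 5/9 = -87.0000°C.
Final Celsius temperature: -87.0000 - 159.0000 = -246.0000°C.
In Rankine: -246.0000 × 1.8 + 491.67 = 48.87°R.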